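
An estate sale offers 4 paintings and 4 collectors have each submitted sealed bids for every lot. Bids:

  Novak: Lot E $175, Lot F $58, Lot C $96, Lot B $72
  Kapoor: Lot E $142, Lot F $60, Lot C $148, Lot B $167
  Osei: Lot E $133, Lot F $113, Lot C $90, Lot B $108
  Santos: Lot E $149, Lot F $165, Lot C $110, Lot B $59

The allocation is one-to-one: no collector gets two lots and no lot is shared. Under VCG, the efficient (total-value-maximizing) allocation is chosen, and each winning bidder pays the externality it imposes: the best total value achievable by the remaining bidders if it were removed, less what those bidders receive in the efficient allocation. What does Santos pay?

Efficient allocation: Novak→Lot E ($175), Kapoor→Lot B ($167), Osei→Lot C ($90), Santos→Lot F ($165); total welfare W = $597.
Santos receives Lot F at value $165, so the others get W − 165 = $432.
Without Santos: best allocation of the remaining 3 bidders over all 4 lots is Novak→Lot E ($175), Kapoor→Lot B ($167), Osei→Lot F ($113), total $455.
VCG payment = (others' best without Santos) − (others' welfare with Santos) = 455 − 432 = $23.

Santos pays $23.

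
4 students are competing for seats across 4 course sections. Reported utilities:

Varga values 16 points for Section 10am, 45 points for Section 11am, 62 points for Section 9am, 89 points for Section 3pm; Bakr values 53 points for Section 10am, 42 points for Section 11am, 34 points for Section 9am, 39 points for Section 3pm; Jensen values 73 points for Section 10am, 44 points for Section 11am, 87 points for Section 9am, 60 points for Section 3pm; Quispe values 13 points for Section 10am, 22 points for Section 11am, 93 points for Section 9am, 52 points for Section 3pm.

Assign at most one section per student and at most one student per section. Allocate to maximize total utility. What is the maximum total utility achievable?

Treat this as an assignment problem: match each student to one section.
Optimal: Varga→Section 3pm (89 points), Bakr→Section 11am (42 points), Jensen→Section 10am (73 points), Quispe→Section 9am (93 points) — total 89+42+73+93 = 297 points.
Row-greedy (each student in turn takes its best remaining section) gives 251 points, worse by 46.
Swapping Bakr↔Jensen (Bakr→Section 10am 53 points, Jensen→Section 11am 44 points) loses 18.
Checked against all permutations: 297 points is optimal.

Maximum total: 297 points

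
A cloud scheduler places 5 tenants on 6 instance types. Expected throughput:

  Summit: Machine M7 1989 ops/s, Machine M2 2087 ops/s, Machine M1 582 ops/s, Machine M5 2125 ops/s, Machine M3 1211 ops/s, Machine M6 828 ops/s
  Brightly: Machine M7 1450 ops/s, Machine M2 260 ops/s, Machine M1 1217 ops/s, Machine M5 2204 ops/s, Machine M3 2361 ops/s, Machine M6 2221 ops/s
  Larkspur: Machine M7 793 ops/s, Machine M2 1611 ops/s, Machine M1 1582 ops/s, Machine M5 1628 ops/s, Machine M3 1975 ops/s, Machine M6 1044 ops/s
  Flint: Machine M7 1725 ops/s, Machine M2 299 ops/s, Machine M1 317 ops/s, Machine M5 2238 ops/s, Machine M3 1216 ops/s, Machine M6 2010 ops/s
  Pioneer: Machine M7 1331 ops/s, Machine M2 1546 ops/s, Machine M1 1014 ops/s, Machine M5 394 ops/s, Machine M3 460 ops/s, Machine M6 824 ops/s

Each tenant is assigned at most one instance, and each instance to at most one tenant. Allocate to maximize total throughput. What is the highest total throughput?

This is a one-to-one assignment (maximum-weight bipartite matching).
Optimal: Summit→Machine M7 (1989 ops/s), Brightly→Machine M6 (2221 ops/s), Larkspur→Machine M3 (1975 ops/s), Flint→Machine M5 (2238 ops/s), Pioneer→Machine M2 (1546 ops/s) — total 1989+2221+1975+2238+1546 = 9969 ops/s.
Column-greedy (each instance in turn goes to its best remaining tenant) gives 7515 ops/s, worse by 2454.
No other one-to-one assignment exceeds 9969 ops/s.

Maximum total: 9969 ops/s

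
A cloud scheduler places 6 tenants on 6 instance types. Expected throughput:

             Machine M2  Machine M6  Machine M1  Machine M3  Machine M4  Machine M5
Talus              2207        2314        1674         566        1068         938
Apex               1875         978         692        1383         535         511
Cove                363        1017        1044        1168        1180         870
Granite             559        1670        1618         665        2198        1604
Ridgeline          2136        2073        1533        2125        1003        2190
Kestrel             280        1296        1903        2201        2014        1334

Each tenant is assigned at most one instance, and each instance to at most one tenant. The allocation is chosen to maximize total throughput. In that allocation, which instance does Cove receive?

Cove receives Machine M1.

Treat this as an assignment problem: match each tenant to one instance.
Optimal: Talus→Machine M6 (2314 ops/s), Apex→Machine M2 (1875 ops/s), Cove→Machine M1 (1044 ops/s), Granite→Machine M4 (2198 ops/s), Ridgeline→Machine M5 (2190 ops/s), Kestrel→Machine M3 (2201 ops/s) — total 2314+1875+1044+2198+2190+2201 = 11822 ops/s.
Cove's own top instance is Machine M4 (1180 ops/s), but forcing Cove→Machine M4 and reassigning the rest optimally gives only 11378 ops/s — worse by 444.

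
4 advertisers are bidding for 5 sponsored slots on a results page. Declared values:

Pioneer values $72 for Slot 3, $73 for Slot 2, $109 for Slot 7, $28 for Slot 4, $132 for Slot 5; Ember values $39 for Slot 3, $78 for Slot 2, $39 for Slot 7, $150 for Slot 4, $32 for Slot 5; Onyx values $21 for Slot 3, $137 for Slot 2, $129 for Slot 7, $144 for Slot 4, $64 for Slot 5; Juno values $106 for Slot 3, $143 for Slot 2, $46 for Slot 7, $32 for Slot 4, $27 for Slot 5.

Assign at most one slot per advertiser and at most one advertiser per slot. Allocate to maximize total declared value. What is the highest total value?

This is the linear assignment problem.
Optimal: Pioneer→Slot 5 ($132), Ember→Slot 4 ($150), Onyx→Slot 7 ($129), Juno→Slot 2 ($143) — total 132+150+129+143 = $554.
Column-greedy (each slot in turn goes to its best remaining advertiser) gives $502, worse by 52.
Next-best assignment: Pioneer→Slot 5, Ember→Slot 4, Onyx→Slot 2, Juno→Slot 3 = $525.
Swapping Pioneer↔Ember (Pioneer→Slot 4 $28, Ember→Slot 5 $32) loses 222.

Maximum total: $554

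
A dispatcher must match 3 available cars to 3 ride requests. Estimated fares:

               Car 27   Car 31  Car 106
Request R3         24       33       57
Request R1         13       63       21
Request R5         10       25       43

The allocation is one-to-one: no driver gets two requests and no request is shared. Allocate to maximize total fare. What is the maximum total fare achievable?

Optimal: Car 27→Request R3 ($24), Car 31→Request R1 ($63), Car 106→Request R5 ($43) — total 24+63+43 = $130.
No other one-to-one assignment exceeds $130.

Max total: $130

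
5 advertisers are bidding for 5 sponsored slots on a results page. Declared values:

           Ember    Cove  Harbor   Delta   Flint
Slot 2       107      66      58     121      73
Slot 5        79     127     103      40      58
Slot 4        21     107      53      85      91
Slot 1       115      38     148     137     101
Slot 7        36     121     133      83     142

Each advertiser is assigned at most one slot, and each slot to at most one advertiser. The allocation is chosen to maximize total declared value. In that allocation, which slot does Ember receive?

Treat this as an assignment problem: match each advertiser to one slot.
Optimal: Ember→Slot 2 ($107), Cove→Slot 5 ($127), Harbor→Slot 1 ($148), Delta→Slot 4 ($85), Flint→Slot 7 ($142) — total 107+127+148+85+142 = $609.
Max-entry greedy (repeatedly take the single best remaining cell) gives $559, worse by 50.
Next-best assignment: Ember→Slot 5, Cove→Slot 4, Harbor→Slot 1, Delta→Slot 2, Flint→Slot 7 = $597.
No other one-to-one assignment exceeds $609.
Ember's own top slot is Slot 1 ($115), but forcing Ember→Slot 1 and reassigning the rest optimally gives only $588 — worse by 21.

Ember receives Slot 2.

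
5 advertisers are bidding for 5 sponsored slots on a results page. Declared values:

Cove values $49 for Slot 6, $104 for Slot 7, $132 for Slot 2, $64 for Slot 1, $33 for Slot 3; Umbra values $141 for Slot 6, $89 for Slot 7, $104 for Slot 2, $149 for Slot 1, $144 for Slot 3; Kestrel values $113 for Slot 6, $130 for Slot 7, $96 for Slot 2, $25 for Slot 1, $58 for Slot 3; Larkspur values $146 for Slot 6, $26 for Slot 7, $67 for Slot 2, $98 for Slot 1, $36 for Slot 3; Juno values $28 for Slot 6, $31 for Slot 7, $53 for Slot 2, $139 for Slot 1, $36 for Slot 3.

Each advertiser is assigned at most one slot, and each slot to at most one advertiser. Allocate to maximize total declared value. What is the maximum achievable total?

Maximum total: $691

This is the linear assignment problem.
Optimal: Cove→Slot 2 ($132), Umbra→Slot 3 ($144), Kestrel→Slot 7 ($130), Larkspur→Slot 6 ($146), Juno→Slot 1 ($139) — total 132+144+130+146+139 = $691.
Row-greedy (each advertiser in turn takes its best remaining slot) gives $593, worse by 98.
Swapping Larkspur↔Kestrel (Larkspur→Slot 7 $26, Kestrel→Slot 6 $113) loses 137.
No other one-to-one assignment exceeds $691.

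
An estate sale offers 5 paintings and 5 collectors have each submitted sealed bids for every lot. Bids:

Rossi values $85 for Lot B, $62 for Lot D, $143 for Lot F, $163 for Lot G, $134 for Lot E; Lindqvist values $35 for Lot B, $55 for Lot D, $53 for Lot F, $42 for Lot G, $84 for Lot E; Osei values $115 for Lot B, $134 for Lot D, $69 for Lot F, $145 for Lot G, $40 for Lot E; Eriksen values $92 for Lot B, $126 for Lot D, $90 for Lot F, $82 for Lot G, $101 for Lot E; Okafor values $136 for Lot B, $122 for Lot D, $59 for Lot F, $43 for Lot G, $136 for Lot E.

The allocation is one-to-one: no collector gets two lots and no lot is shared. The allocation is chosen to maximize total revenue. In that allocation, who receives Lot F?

Optimal: Rossi→Lot F ($143), Lindqvist→Lot E ($84), Osei→Lot G ($145), Eriksen→Lot D ($126), Okafor→Lot B ($136) — total 143+84+145+126+136 = $634.
Swapping Eriksen↔Okafor (Eriksen→Lot B $92, Okafor→Lot D $122) loses 48.
Checked against all permutations: $634 is optimal.
Rossi's own top lot is Lot G ($163), but forcing Rossi→Lot G and reassigning the rest optimally gives only $607 — worse by 27.

Rossi receives Lot F.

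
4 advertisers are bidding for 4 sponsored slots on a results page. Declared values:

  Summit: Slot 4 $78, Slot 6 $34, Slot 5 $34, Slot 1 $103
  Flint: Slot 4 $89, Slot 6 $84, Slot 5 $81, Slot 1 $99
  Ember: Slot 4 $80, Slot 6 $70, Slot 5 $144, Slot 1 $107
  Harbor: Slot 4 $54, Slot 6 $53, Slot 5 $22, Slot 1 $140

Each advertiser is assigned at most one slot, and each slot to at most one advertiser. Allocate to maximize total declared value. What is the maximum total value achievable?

Optimal: Summit→Slot 4 ($78), Flint→Slot 6 ($84), Ember→Slot 5 ($144), Harbor→Slot 1 ($140) — total 78+84+144+140 = $446.

Maximum total: $446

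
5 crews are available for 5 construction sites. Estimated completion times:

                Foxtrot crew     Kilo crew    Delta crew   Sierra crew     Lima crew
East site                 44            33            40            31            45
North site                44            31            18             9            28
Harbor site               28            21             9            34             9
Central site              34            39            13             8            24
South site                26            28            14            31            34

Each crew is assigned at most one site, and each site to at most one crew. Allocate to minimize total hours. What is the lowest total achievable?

Optimal: Foxtrot crew→South site (26 hours), Kilo crew→East site (33 hours), Delta crew→Central site (13 hours), Sierra crew→North site (9 hours), Lima crew→Harbor site (9 hours) — total 26+33+13+9+9 = 90 hours.
Next-best assignment: Foxtrot crew→South site, Kilo crew→East site, Delta crew→North site, Sierra crew→Central site, Lima crew→Harbor site = 94 hours.
Swapping Foxtrot crew↔Delta crew (Foxtrot crew→Central site 34 hours, Delta crew→South site 14 hours) adds 9.
Every other assignment is strictly worse.

Min total: 90 hours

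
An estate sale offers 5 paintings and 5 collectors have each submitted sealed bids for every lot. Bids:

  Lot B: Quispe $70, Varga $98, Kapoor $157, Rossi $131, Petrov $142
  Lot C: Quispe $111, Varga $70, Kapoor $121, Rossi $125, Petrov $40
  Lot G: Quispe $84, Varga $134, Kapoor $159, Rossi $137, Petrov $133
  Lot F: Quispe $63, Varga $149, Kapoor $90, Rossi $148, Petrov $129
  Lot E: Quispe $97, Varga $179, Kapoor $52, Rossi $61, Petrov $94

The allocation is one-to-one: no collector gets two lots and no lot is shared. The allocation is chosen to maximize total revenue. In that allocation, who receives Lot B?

Petrov receives Lot B.

Optimal: Quispe→Lot C ($111), Varga→Lot E ($179), Kapoor→Lot G ($159), Rossi→Lot F ($148), Petrov→Lot B ($142) — total 111+179+159+148+142 = $739.
Column-greedy (each lot in turn goes to its best remaining collector) gives $642, worse by 97.
Checked against all permutations: $739 is optimal.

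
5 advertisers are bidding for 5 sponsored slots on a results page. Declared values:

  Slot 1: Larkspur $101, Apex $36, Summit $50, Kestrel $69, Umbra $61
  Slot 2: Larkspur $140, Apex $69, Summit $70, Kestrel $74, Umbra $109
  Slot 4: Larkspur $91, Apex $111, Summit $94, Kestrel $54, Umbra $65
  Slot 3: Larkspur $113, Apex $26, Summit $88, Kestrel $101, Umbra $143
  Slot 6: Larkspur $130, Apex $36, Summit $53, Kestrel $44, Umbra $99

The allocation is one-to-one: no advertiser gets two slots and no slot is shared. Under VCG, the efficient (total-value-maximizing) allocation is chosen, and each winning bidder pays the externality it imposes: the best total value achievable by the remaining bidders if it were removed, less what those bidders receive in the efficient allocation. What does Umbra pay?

Umbra pays $32.

Efficient allocation: Larkspur→Slot 6 ($130), Apex→Slot 4 ($111), Summit→Slot 2 ($70), Kestrel→Slot 1 ($69), Umbra→Slot 3 ($143); total welfare W = $523.
Umbra receives Slot 3 at value $143, so the others get W − 143 = $380.
Without Umbra: best allocation of the remaining 4 bidders over all 5 slots is Larkspur→Slot 6 ($130), Apex→Slot 4 ($111), Summit→Slot 2 ($70), Kestrel→Slot 3 ($101), total $412.
VCG payment = (others' best without Umbra) − (others' welfare with Umbra) = 412 − 380 = $32.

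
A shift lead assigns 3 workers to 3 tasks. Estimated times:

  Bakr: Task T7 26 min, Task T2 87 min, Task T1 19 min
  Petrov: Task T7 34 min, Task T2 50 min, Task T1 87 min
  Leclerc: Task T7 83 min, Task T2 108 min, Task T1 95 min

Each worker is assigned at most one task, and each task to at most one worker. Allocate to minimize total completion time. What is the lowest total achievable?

Minimum total: 152 min

Treat this as an assignment problem: match each worker to one task.
Optimal: Bakr→Task T1 (19 min), Petrov→Task T2 (50 min), Leclerc→Task T7 (83 min) — total 19+50+83 = 152 min.
Column-greedy (each task in turn goes to its cheapest remaining worker) gives 171 min, worse by 19.
Next-best assignment: Bakr→Task T1, Petrov→Task T7, Leclerc→Task T2 = 161 min.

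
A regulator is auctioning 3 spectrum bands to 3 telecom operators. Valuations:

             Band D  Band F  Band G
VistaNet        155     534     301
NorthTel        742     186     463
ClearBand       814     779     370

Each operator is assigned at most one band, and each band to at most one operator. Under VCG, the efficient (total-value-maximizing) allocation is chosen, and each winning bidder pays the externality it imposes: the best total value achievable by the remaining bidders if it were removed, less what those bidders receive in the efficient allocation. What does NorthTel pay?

Efficient allocation: VistaNet→Band G ($301M), NorthTel→Band D ($742M), ClearBand→Band F ($779M); total welfare W = $1822M.
NorthTel receives Band D at value $742M, so the others get W − 742 = $1080M.
Without NorthTel: best allocation of the remaining 2 bidders over all 3 bands is VistaNet→Band F ($534M), ClearBand→Band D ($814M), total $1348M.
VCG payment = (others' best without NorthTel) − (others' welfare with NorthTel) = 1348 − 1080 = $268M.

NorthTel pays $268M.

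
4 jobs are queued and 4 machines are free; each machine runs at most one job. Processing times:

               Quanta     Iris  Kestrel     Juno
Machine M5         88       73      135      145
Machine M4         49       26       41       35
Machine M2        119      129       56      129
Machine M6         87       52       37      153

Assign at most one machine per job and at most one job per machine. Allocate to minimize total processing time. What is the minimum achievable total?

Min total: 231 min

Treat this as an assignment problem: match each job to one machine.
Optimal: Quanta→Machine M5 (88 min), Iris→Machine M6 (52 min), Kestrel→Machine M2 (56 min), Juno→Machine M4 (35 min) — total 88+52+56+35 = 231 min.
Column-greedy (each machine in turn goes to its cheapest remaining job) gives 251 min, worse by 20.
Next-best assignment: Quanta→Machine M6, Iris→Machine M5, Kestrel→Machine M2, Juno→Machine M4 = 251 min.
No other one-to-one assignment undercuts 231 min.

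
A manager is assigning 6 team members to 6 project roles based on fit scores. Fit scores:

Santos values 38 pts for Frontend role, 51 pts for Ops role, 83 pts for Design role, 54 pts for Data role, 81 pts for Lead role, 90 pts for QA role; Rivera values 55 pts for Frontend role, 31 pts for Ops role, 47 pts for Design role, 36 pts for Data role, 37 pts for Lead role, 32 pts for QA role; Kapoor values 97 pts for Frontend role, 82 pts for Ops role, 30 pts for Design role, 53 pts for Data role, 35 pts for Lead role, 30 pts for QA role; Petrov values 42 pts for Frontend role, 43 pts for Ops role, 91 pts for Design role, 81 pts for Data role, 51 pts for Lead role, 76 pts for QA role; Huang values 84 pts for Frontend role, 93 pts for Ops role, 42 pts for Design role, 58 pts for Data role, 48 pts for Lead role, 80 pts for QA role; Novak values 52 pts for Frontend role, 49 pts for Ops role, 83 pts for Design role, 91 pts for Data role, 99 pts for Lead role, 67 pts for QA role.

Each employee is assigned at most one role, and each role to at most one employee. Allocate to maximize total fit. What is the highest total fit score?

Optimal: Santos→QA role (90 pts), Rivera→Design role (47 pts), Kapoor→Frontend role (97 pts), Petrov→Data role (81 pts), Huang→Ops role (93 pts), Novak→Lead role (99 pts) — total 90+47+97+81+93+99 = 507 pts.
Max-entry greedy (repeatedly take the single best remaining cell) gives 506 pts, worse by 1.
Next-best assignment: Santos→QA role, Rivera→Data role, Kapoor→Frontend role, Petrov→Design role, Huang→Ops role, Novak→Lead role = 506 pts.
Every other assignment is strictly worse.

Maximum total: 507 pts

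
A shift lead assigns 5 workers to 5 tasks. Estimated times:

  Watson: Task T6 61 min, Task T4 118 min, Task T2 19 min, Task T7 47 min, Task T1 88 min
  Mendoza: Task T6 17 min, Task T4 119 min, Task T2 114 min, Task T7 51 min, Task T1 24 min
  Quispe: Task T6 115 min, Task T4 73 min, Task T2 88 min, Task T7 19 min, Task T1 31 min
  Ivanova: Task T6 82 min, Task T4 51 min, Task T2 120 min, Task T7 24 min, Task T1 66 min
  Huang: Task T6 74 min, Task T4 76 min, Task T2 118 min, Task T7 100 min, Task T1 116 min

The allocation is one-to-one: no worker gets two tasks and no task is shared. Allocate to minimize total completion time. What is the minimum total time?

This is a one-to-one assignment (minimum-cost bipartite matching).
Optimal: Watson→Task T2 (19 min), Mendoza→Task T6 (17 min), Quispe→Task T1 (31 min), Ivanova→Task T7 (24 min), Huang→Task T4 (76 min) — total 19+17+31+24+76 = 167 min.
Row-greedy (each worker in turn takes its cheapest remaining task) gives 222 min, worse by 55.
Swapping Huang↔Watson (Huang→Task T2 118 min, Watson→Task T4 118 min) adds 141.

Min total: 167 min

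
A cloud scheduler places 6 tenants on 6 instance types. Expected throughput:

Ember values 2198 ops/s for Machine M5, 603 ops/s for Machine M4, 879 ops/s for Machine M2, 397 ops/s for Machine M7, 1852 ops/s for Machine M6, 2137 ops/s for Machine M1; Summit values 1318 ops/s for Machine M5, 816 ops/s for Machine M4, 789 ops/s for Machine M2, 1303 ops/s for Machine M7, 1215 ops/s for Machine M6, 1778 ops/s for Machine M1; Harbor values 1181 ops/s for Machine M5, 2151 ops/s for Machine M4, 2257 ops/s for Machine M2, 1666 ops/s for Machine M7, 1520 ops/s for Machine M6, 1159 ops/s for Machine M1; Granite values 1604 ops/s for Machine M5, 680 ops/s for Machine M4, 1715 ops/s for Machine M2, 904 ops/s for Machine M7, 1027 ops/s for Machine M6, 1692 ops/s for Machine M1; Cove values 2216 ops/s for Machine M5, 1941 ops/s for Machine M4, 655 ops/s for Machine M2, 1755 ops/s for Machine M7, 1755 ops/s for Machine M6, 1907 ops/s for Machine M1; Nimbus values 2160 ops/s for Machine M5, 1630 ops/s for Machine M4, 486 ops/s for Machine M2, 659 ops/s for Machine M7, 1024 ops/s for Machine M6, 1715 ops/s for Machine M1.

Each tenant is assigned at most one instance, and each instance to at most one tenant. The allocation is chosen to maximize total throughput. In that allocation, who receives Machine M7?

Optimal: Ember→Machine M6 (1852 ops/s), Summit→Machine M1 (1778 ops/s), Harbor→Machine M4 (2151 ops/s), Granite→Machine M2 (1715 ops/s), Cove→Machine M7 (1755 ops/s), Nimbus→Machine M5 (2160 ops/s) — total 1852+1778+2151+1715+1755+2160 = 11411 ops/s.
Max-entry greedy (repeatedly take the single best remaining cell) gives 10570 ops/s, worse by 841.
Next-best assignment: Ember→Machine M1, Summit→Machine M7, Harbor→Machine M4, Granite→Machine M2, Cove→Machine M6, Nimbus→Machine M5 = 11221 ops/s.
Swapping Harbor↔Ember (Harbor→Machine M6 1520 ops/s, Ember→Machine M4 603 ops/s) loses 1880.
Cove's own top instance is Machine M5 (2216 ops/s), but forcing Cove→Machine M5 and reassigning the rest optimally gives only 10952 ops/s — worse by 459.

Cove receives Machine M7.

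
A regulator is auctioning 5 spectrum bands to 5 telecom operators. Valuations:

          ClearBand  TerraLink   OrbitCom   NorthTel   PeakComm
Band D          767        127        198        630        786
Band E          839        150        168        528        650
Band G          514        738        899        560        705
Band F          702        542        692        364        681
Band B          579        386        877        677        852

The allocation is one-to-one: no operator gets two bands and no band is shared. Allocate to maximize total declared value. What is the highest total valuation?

Max total: $3765M

Optimal: ClearBand→Band E ($839M), TerraLink→Band G ($738M), OrbitCom→Band B ($877M), NorthTel→Band D ($630M), PeakComm→Band F ($681M) — total 839+738+877+630+681 = $3765M.
Column-greedy (each band in turn goes to its best remaining operator) gives $3743M, worse by 22.
Next-best assignment: ClearBand→Band E, TerraLink→Band F, OrbitCom→Band G, NorthTel→Band D, PeakComm→Band B = $3762M.
No other one-to-one assignment exceeds $3765M.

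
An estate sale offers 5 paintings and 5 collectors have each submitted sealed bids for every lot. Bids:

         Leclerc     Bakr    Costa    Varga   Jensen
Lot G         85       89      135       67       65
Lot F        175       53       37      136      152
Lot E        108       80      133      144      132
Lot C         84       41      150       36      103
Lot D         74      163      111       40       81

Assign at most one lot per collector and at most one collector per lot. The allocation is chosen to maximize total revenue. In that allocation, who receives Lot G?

This is the linear assignment problem.
Optimal: Leclerc→Lot F ($175), Bakr→Lot D ($163), Costa→Lot G ($135), Varga→Lot E ($144), Jensen→Lot C ($103) — total 175+163+135+144+103 = $720.
Max-entry greedy (repeatedly take the single best remaining cell) gives $697, worse by 23.
Swapping Bakr↔Leclerc (Bakr→Lot F $53, Leclerc→Lot D $74) loses 211.
Checked against all permutations: $720 is optimal.
Costa's own top lot is Lot C ($150), but forcing Costa→Lot C and reassigning the rest optimally gives only $697 — worse by 23.

Costa receives Lot G.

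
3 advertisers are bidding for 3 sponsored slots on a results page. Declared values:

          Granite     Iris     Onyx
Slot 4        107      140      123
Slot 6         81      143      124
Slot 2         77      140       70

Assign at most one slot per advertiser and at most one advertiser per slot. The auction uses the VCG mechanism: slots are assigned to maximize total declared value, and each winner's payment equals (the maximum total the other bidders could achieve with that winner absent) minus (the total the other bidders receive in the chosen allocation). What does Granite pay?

Granite pays $2.

Efficient allocation: Granite→Slot 4 ($107), Iris→Slot 2 ($140), Onyx→Slot 6 ($124); total welfare W = $371.
Granite receives Slot 4 at value $107, so the others get W − 107 = $264.
Without Granite: best allocation of the remaining 2 bidders over all 3 slots is Iris→Slot 6 ($143), Onyx→Slot 4 ($123), total $266.
VCG payment = (others' best without Granite) − (others' welfare with Granite) = 266 − 264 = $2.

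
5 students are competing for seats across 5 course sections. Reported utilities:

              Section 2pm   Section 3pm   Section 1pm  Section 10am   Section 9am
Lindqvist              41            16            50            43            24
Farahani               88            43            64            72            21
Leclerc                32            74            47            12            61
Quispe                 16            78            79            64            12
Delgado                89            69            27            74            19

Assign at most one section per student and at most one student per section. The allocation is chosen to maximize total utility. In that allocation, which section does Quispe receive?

Quispe receives Section 3pm.

This is a one-to-one assignment (maximum-weight bipartite matching).
Optimal: Lindqvist→Section 1pm (50 points), Farahani→Section 2pm (88 points), Leclerc→Section 9am (61 points), Quispe→Section 3pm (78 points), Delgado→Section 10am (74 points) — total 50+88+61+78+74 = 351 points.
Swapping Farahani↔Delgado (Farahani→Section 10am 72 points, Delgado→Section 2pm 89 points) loses 1.
Quispe's own top section is Section 1pm (79 points), but forcing Quispe→Section 1pm and reassigning the rest optimally gives only 340 points — worse by 11.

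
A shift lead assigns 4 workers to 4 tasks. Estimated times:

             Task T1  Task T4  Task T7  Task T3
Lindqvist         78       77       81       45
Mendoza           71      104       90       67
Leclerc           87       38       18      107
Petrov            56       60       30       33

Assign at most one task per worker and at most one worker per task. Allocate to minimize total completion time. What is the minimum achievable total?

Optimal: Lindqvist→Task T3 (45 min), Mendoza→Task T1 (71 min), Leclerc→Task T4 (38 min), Petrov→Task T7 (30 min) — total 45+71+38+30 = 184 min.
Min-entry greedy (repeatedly take the single cheapest remaining cell) gives 199 min, worse by 15.
Next-best assignment: Lindqvist→Task T3, Mendoza→Task T1, Leclerc→Task T7, Petrov→Task T4 = 194 min.
No other one-to-one assignment undercuts 184 min.

Minimum total: 184 min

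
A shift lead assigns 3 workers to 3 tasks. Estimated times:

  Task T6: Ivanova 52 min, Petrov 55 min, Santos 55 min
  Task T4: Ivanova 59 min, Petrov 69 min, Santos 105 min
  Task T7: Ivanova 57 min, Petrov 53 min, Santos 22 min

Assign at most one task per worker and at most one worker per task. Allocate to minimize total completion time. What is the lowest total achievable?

Min total: 136 min

Treat this as an assignment problem: match each worker to one task.
Optimal: Ivanova→Task T4 (59 min), Petrov→Task T6 (55 min), Santos→Task T7 (22 min) — total 59+55+22 = 136 min.
Column-greedy (each task in turn goes to its cheapest remaining worker) gives 143 min, worse by 7.
Next-best assignment: Ivanova→Task T6, Petrov→Task T4, Santos→Task T7 = 143 min.
Checked against all permutations: 136 min is optimal.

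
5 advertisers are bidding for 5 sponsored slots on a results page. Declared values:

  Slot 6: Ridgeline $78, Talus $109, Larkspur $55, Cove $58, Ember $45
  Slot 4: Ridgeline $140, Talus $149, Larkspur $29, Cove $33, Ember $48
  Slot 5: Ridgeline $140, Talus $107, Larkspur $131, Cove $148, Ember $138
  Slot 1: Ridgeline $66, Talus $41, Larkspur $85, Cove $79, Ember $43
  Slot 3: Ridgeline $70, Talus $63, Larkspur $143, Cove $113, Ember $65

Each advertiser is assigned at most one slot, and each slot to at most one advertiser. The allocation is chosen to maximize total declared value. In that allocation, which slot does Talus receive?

Talus receives Slot 6.

Treat this as an assignment problem: match each advertiser to one slot.
Optimal: Ridgeline→Slot 4 ($140), Talus→Slot 6 ($109), Larkspur→Slot 3 ($143), Cove→Slot 1 ($79), Ember→Slot 5 ($138) — total 140+109+143+79+138 = $609.
Column-greedy (each slot in turn goes to its best remaining advertiser) gives $547, worse by 62.
No other one-to-one assignment exceeds $609.
Talus's own top slot is Slot 4 ($149), but forcing Talus→Slot 4 and reassigning the rest optimally gives only $587 — worse by 22.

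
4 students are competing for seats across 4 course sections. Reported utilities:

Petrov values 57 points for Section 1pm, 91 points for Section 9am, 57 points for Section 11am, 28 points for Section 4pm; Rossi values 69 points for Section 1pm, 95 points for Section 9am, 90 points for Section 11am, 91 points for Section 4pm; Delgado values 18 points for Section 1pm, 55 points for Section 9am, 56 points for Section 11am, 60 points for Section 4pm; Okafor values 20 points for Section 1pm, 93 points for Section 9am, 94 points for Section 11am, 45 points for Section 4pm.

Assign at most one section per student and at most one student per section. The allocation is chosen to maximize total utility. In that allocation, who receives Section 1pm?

Rossi receives Section 1pm.

Optimal: Petrov→Section 9am (91 points), Rossi→Section 1pm (69 points), Delgado→Section 4pm (60 points), Okafor→Section 11am (94 points) — total 91+69+60+94 = 314 points.
Column-greedy (each section in turn goes to its best remaining student) gives 279 points, worse by 35.
Rossi's own top section is Section 9am (95 points), but forcing Rossi→Section 9am and reassigning the rest optimally gives only 306 points — worse by 8.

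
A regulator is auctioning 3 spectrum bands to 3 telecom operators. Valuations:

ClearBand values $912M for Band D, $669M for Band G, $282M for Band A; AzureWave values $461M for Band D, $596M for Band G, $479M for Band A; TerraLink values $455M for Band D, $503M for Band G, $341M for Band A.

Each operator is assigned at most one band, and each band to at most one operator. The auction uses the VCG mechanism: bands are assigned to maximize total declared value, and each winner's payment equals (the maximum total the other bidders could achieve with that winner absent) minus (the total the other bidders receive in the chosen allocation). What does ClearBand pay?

ClearBand pays $69M.

Efficient allocation: ClearBand→Band D ($912M), AzureWave→Band A ($479M), TerraLink→Band G ($503M); total welfare W = $1894M.
ClearBand receives Band D at value $912M, so the others get W − 912 = $982M.
Without ClearBand: best allocation of the remaining 2 bidders over all 3 bands is AzureWave→Band G ($596M), TerraLink→Band D ($455M), total $1051M.
VCG payment = (others' best without ClearBand) − (others' welfare with ClearBand) = 1051 − 982 = $69M.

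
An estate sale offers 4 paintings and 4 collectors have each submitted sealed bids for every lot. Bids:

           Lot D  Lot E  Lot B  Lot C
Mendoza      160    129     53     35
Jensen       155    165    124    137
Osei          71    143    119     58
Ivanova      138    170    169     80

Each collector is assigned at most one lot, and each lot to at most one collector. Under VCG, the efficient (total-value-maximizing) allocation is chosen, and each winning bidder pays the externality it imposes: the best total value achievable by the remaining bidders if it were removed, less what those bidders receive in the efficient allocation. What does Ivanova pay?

Ivanova pays $4.

Efficient allocation: Mendoza→Lot D ($160), Jensen→Lot C ($137), Osei→Lot E ($143), Ivanova→Lot B ($169); total welfare W = $609.
Ivanova receives Lot B at value $169, so the others get W − 169 = $440.
Without Ivanova: best allocation of the remaining 3 bidders over all 4 lots is Mendoza→Lot D ($160), Jensen→Lot E ($165), Osei→Lot B ($119), total $444.
VCG payment = (others' best without Ivanova) − (others' welfare with Ivanova) = 444 − 440 = $4.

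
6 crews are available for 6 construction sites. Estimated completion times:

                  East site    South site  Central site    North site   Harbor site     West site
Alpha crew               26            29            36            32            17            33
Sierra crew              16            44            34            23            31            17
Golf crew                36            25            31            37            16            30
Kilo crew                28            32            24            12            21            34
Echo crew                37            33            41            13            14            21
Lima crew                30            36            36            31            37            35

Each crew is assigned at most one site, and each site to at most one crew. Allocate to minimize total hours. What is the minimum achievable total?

Optimal: Alpha crew→Harbor site (17 hours), Sierra crew→West site (17 hours), Golf crew→South site (25 hours), Kilo crew→Central site (24 hours), Echo crew→North site (13 hours), Lima crew→East site (30 hours) — total 17+17+25+24+13+30 = 126 hours.
Row-greedy (each crew in turn takes its cheapest remaining site) gives 127 hours, worse by 1.
Swapping Lima crew↔Golf crew (Lima crew→South site 36 hours, Golf crew→East site 36 hours) adds 17.

Min total: 126 hours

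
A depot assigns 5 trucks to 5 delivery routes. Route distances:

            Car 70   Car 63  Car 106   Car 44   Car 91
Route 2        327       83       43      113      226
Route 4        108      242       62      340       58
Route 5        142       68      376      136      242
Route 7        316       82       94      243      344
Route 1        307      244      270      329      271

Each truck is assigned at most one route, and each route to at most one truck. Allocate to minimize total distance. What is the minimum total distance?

This is a one-to-one assignment (minimum-cost bipartite matching).
Optimal: Car 70→Route 1 (307 km), Car 63→Route 7 (82 km), Car 106→Route 2 (43 km), Car 44→Route 5 (136 km), Car 91→Route 4 (58 km) — total 307+82+43+136+58 = 626 km.
Next-best assignment: Car 70→Route 4, Car 63→Route 7, Car 106→Route 2, Car 44→Route 5, Car 91→Route 1 = 640 km.

Min total: 626 km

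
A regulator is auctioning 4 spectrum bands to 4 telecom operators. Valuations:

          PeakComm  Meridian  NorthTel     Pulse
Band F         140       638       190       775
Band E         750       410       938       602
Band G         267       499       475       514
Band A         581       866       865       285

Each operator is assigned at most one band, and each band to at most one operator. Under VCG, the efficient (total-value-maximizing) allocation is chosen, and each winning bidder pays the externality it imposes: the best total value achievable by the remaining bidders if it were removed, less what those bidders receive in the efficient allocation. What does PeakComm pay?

Efficient allocation: PeakComm→Band E ($750M), Meridian→Band G ($499M), NorthTel→Band A ($865M), Pulse→Band F ($775M); total welfare W = $2889M.
PeakComm receives Band E at value $750M, so the others get W − 750 = $2139M.
Without PeakComm: best allocation of the remaining 3 bidders over all 4 bands is Meridian→Band A ($866M), NorthTel→Band E ($938M), Pulse→Band F ($775M), total $2579M.
VCG payment = (others' best without PeakComm) − (others' welfare with PeakComm) = 2579 − 2139 = $440M.

PeakComm pays $440M.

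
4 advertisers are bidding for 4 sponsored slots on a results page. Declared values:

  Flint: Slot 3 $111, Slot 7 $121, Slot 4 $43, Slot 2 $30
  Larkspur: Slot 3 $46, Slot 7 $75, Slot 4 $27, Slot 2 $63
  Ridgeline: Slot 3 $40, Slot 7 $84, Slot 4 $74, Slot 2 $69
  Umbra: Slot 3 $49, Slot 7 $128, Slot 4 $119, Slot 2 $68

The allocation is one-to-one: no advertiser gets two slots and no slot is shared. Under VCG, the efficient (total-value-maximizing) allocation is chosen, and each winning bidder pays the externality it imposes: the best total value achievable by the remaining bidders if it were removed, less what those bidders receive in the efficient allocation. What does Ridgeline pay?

Ridgeline pays $12.

Efficient allocation: Flint→Slot 3 ($111), Larkspur→Slot 2 ($63), Ridgeline→Slot 7 ($84), Umbra→Slot 4 ($119); total welfare W = $377.
Ridgeline receives Slot 7 at value $84, so the others get W − 84 = $293.
Without Ridgeline: best allocation of the remaining 3 bidders over all 4 slots is Flint→Slot 3 ($111), Larkspur→Slot 7 ($75), Umbra→Slot 4 ($119), total $305.
VCG payment = (others' best without Ridgeline) − (others' welfare with Ridgeline) = 305 − 293 = $12.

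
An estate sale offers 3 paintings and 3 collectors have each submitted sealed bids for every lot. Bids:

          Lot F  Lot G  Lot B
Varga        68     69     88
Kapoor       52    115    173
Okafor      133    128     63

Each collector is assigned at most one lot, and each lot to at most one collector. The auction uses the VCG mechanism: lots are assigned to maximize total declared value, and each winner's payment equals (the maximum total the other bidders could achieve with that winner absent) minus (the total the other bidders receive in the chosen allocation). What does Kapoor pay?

Efficient allocation: Varga→Lot G ($69), Kapoor→Lot B ($173), Okafor→Lot F ($133); total welfare W = $375.
Kapoor receives Lot B at value $173, so the others get W − 173 = $202.
Without Kapoor: best allocation of the remaining 2 bidders over all 3 lots is Varga→Lot B ($88), Okafor→Lot F ($133), total $221.
VCG payment = (others' best without Kapoor) − (others' welfare with Kapoor) = 221 − 202 = $19.

Kapoor pays $19.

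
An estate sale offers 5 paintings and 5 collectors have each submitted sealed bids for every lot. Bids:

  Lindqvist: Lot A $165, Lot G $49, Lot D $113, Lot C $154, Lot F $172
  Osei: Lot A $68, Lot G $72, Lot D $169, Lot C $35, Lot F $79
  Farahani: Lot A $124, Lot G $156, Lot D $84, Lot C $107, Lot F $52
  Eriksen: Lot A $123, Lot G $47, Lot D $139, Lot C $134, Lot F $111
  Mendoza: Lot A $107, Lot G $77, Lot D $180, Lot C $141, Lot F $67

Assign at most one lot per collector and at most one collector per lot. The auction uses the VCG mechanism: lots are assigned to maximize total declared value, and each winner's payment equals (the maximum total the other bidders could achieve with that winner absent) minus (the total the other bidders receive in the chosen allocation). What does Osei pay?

Osei pays $50.

Efficient allocation: Lindqvist→Lot F ($172), Osei→Lot D ($169), Farahani→Lot G ($156), Eriksen→Lot A ($123), Mendoza→Lot C ($141); total welfare W = $761.
Osei receives Lot D at value $169, so the others get W − 169 = $592.
Without Osei: best allocation of the remaining 4 bidders over all 5 lots is Lindqvist→Lot F ($172), Farahani→Lot G ($156), Eriksen→Lot C ($134), Mendoza→Lot D ($180), total $642.
VCG payment = (others' best without Osei) − (others' welfare with Osei) = 642 − 592 = $50.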